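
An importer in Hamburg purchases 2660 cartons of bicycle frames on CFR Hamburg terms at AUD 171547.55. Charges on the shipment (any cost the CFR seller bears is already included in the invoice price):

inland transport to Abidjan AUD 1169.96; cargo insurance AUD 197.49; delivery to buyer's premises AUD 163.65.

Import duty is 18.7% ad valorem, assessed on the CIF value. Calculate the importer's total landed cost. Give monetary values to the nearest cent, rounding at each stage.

CFR: the seller pays costs through ocean freight to the destination port, but not insurance.
Already in the invoice (seller's account under CFR): inland to port — exclude.
CIF value = CFR price + insurance = 171547.55 + 197.49 = 171745.04
Import duty = 171745.04 × 18.7% = 32116.32
Buyer bears: insurance 197.49 + delivery 163.65 + duty 32116.32 = 32477.46
Landed cost = invoice 171547.55 + 32477.46 = 204025.01

Total landed cost: AUD 204025.01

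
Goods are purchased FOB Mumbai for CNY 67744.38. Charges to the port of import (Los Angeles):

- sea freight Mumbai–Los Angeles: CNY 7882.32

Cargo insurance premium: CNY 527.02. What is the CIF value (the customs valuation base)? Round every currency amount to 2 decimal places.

CIF = FOB price + freight + insurance
CIF = 67744.38 + 7882.32 + 527.02 = 76153.72

CIF value: CNY 76153.72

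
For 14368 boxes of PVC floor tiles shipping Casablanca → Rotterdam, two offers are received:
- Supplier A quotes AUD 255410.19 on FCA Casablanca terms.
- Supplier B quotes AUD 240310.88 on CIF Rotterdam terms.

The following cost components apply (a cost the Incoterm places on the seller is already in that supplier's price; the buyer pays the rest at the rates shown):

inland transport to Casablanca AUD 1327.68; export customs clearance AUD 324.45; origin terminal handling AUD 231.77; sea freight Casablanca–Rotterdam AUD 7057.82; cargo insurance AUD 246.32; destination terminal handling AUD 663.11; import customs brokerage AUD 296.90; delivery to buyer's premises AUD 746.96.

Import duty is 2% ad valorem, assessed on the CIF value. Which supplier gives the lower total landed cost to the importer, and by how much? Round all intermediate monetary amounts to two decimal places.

Supplier A (FCA):
CIF value = FCA price + origin terminal + freight + insurance = 255410.19 + 231.77 + 7057.82 + 246.32 = 262946.10
Import duty = 262946.10 × 2% = 5258.92
Buyer bears (A): 231.77 + 7057.82 + 246.32 + 663.11 + 296.90 + 746.96 = 9242.88
Landed cost (A) = invoice 255410.19 + 9242.88 + duty 5258.92 = 269911.99
Supplier B (CIF):
The CIF price already equals the CIF value: 240310.88
Import duty = 240310.88 × 2% = 4806.22
Buyer bears (B): 663.11 + 296.90 + 746.96 = 1706.97
Landed cost (B) = invoice 240310.88 + 1706.97 + duty 4806.22 = 246824.07
Difference = |269911.99 − 246824.07| = 23087.92

Supplier B is cheaper by AUD 23087.92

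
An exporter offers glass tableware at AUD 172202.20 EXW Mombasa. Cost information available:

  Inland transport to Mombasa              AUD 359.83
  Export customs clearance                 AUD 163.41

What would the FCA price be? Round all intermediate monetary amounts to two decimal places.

From EXW to FCA, the seller additionally bears: inland to port, export clearance.
FCA price = 172202.20 + 359.83 + 163.41 = 172725.44

FCA price: AUD 172725.44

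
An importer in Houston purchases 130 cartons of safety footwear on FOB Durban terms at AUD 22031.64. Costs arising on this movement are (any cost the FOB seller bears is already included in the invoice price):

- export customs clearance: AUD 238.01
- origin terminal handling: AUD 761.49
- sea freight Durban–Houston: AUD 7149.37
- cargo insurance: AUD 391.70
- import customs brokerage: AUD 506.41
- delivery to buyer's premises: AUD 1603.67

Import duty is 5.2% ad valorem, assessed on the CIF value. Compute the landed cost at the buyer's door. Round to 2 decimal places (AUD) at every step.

Total landed cost: AUD 33220.57

FOB: the seller bears costs until goods are on board at the origin port; the buyer bears freight, insurance and all costs thereafter.
Already in the invoice (seller's account under FOB): export clearance, origin terminal — exclude.
CIF value = FOB price + freight + insurance = 22031.64 + 7149.37 + 391.70 = 29572.71
Import duty = 29572.71 × 5.2% = 1537.78
Buyer bears: freight 7149.37 + insurance 391.70 + brokerage 506.41 + delivery 1603.67 + duty 1537.78 = 11188.93
Landed cost = invoice 22031.64 + 11188.93 = 33220.57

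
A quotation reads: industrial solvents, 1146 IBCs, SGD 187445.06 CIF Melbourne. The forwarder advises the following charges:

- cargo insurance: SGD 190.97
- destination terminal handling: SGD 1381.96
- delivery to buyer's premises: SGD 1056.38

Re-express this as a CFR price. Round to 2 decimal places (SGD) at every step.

CFR price: SGD 187254.09

Not relevant to the conversion: destination terminal, delivery — on the buyer under both terms; not part of either seller's price.
From CIF to CFR, the seller no longer bears: insurance.
CFR price = 187445.06 − 190.97 = 187254.09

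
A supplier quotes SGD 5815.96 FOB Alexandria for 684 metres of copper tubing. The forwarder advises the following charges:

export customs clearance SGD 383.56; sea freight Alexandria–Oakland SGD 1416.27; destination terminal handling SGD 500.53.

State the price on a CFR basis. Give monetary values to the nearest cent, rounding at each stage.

Not relevant to the conversion: export clearance — on the seller under both FOB and CFR; already in the FOB price and stays in the CFR price. destination terminal — on the buyer under both terms; not part of either seller's price.
From FOB to CFR, the seller additionally bears: freight.
CFR price = 5815.96 + 1416.27 = 7232.23

CFR price: SGD 7232.23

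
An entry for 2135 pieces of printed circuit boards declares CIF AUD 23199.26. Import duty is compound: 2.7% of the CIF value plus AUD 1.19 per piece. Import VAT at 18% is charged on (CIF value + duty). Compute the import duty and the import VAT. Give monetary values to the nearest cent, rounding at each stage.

Import duty: AUD 3167.03; import VAT: AUD 4745.93

Ad valorem component: 23199.26 × 2.7% = 626.38
Specific component: 2135 × 1.19 = 2540.65
Import duty = 626.38 + 2540.65 = 3167.03
VAT base = CIF + duty = 23199.26 + 3167.03 = 26366.29
Import VAT = 26366.29 × 18% = 4745.93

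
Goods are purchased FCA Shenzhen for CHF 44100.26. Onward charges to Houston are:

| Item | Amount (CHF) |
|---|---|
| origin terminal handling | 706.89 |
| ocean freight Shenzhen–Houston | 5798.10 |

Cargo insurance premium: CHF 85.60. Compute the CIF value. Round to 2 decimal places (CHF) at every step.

CIF = FCA price + pre-shipment costs + freight + insurance
CIF = 44100.26 + 706.89 + 5798.10 + 85.60 = 50690.85

CIF value: CHF 50690.85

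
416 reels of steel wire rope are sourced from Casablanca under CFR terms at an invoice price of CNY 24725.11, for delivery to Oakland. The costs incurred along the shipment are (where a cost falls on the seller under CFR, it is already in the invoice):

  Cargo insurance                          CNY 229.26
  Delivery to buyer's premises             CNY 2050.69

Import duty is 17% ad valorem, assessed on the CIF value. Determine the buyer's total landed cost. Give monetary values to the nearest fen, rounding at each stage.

CFR: the seller pays costs through ocean freight to the destination port, but not insurance.
CIF value = CFR price + insurance = 24725.11 + 229.26 = 24954.37
Import duty = 24954.37 × 17% = 4242.24
Buyer bears: insurance 229.26 + delivery 2050.69 + duty 4242.24 = 6522.19
Landed cost = invoice 24725.11 + 6522.19 = 31247.30

Total landed cost: CNY 31247.30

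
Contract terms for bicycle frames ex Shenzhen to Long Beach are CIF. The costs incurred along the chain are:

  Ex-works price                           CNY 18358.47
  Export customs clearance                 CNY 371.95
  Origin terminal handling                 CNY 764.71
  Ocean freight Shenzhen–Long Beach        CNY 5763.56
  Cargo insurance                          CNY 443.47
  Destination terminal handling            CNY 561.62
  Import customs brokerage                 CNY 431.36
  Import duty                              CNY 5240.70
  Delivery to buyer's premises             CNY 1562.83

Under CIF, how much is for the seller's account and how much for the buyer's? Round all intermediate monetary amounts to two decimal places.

CIF: the seller pays costs through ocean freight and marine insurance to the destination port.
Seller's account: goods 18358.47 + export clearance 371.95 + origin terminal 764.71 + freight 5763.56 + insurance 443.47 = 25702.16
Buyer's account: destination terminal 561.62 + brokerage 431.36 + duty 5240.70 + delivery 1562.83 = 7796.51

Seller: CNY 25702.16; buyer: CNY 7796.51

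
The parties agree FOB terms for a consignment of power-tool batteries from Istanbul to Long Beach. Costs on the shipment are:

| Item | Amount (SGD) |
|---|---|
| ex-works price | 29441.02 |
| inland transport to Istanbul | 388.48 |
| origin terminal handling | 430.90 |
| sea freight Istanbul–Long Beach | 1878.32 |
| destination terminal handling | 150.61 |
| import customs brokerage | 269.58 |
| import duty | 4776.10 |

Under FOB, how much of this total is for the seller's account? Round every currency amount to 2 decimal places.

FOB: the seller bears costs until goods are on board at the origin port; the buyer bears freight, insurance and all costs thereafter.
Seller's account: goods 29441.02 + inland to port 388.48 + origin terminal 430.90 = 30260.40
Buyer's account: freight 1878.32 + destination terminal 150.61 + brokerage 269.58 + duty 4776.10 = 7074.61

Seller's account: SGD 30260.40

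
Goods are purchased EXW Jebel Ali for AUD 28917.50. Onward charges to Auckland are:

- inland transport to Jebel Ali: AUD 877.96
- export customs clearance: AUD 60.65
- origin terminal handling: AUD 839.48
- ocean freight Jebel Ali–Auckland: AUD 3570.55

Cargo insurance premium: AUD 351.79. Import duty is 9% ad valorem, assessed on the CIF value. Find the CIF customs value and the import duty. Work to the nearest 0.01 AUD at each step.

CIF = EXW price + pre-shipment costs + freight + insurance
CIF = 28917.50 + 877.96 + 60.65 + 839.48 + 3570.55 + 351.79 = 34617.93
Import duty = 34617.93 × 9% = 3115.61

CIF value: AUD 34617.93; import duty: AUD 3115.61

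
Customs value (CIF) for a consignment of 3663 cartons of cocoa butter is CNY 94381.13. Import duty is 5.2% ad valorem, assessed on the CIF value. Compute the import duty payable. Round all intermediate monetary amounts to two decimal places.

Import duty: CNY 4907.82

Import duty = 94381.13 × 5.2% = 4907.82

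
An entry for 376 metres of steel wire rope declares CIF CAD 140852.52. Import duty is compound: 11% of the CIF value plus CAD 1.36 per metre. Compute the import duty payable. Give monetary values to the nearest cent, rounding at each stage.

Ad valorem component: 140852.52 × 11% = 15493.78
Specific component: 376 × 1.36 = 511.36
Import duty = 15493.78 + 511.36 = 16005.14

Import duty: CAD 16005.14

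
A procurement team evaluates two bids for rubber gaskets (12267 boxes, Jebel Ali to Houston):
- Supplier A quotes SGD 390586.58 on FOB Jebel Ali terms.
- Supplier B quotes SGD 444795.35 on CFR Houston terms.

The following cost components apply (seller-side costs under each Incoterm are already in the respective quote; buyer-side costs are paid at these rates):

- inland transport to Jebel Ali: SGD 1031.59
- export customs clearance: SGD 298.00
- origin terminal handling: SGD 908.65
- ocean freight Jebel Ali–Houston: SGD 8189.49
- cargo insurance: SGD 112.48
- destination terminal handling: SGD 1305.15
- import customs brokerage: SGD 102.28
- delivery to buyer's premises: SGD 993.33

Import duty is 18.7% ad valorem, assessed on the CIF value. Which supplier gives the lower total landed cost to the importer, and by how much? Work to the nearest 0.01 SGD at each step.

Supplier A is cheaper by SGD 54624.88

Supplier A (FOB):
CIF value = FOB price + freight + insurance = 390586.58 + 8189.49 + 112.48 = 398888.55
Import duty = 398888.55 × 18.7% = 74592.16
Buyer bears (A): 8189.49 + 112.48 + 1305.15 + 102.28 + 993.33 = 10702.73
Landed cost (A) = invoice 390586.58 + 10702.73 + duty 74592.16 = 475881.47
Supplier B (CFR):
CIF value = CFR price + insurance = 444795.35 + 112.48 = 444907.83
Import duty = 444907.83 × 18.7% = 83197.76
Buyer bears (B): 112.48 + 1305.15 + 102.28 + 993.33 = 2513.24
Landed cost (B) = invoice 444795.35 + 2513.24 + duty 83197.76 = 530506.35
Difference = |475881.47 − 530506.35| = 54624.88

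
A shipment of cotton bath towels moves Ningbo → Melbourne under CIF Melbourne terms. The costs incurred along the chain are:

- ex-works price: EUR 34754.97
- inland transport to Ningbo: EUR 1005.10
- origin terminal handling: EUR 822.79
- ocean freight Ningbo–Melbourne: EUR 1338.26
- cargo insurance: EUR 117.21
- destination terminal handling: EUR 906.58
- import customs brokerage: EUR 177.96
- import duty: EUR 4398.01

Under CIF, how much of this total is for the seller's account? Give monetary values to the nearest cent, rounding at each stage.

CIF: the seller pays costs through ocean freight and marine insurance to the destination port.
Seller's account: goods 34754.97 + inland to port 1005.10 + origin terminal 822.79 + freight 1338.26 + insurance 117.21 = 38038.33
Buyer's account: destination terminal 906.58 + brokerage 177.96 + duty 4398.01 = 5482.55

Seller's account: EUR 38038.33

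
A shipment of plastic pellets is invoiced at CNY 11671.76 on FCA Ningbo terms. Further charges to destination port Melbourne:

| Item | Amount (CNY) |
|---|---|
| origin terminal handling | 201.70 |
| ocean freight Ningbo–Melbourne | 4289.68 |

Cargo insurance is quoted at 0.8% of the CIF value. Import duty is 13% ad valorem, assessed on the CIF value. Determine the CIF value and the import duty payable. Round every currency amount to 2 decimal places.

Let C be the CIF value. C = FCA price + pre-shipment costs + freight + 0.8% × C
C − 0.8% × C = 11671.76 + 201.70 + 4289.68
0.992 × C = 16163.14
C = 16163.14 / 0.992 = 16293.49
Insurance premium = 0.8% × 16293.49 = 130.35
Import duty = 16293.49 × 13% = 2118.15

CIF value: CNY 16293.49; import duty: CNY 2118.15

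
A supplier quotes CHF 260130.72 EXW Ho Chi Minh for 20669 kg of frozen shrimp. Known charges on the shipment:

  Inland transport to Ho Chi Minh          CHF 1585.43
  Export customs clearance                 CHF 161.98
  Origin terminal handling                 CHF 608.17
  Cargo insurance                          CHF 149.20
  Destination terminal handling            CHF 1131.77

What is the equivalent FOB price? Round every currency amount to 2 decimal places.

FOB price: CHF 262486.30

Not relevant to the conversion: destination terminal, insurance — on the buyer under both terms; not part of either seller's price.
From EXW to FOB, the seller additionally bears: inland to port, export clearance, origin terminal.
FOB price = 260130.72 + 1585.43 + 161.98 + 608.17 = 262486.30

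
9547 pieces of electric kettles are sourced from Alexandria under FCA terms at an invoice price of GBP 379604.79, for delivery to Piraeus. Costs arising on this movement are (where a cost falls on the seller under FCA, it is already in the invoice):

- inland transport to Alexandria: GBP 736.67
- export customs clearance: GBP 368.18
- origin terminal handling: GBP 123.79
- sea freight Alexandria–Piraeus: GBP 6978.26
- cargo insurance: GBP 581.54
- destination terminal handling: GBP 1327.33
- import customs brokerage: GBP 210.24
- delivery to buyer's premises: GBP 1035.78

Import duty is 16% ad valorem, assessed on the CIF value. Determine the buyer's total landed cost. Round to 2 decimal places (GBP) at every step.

FCA: the seller delivers export-cleared goods to the carrier; the buyer bears costs from that point.
Already in the invoice (seller's account under FCA): inland to port, export clearance — exclude.
CIF value = FCA price + origin terminal + freight + insurance = 379604.79 + 123.79 + 6978.26 + 581.54 = 387288.38
Import duty = 387288.38 × 16% = 61966.14
Buyer bears: origin terminal 123.79 + freight 6978.26 + insurance 581.54 + destination terminal 1327.33 + brokerage 210.24 + delivery 1035.78 + duty 61966.14 = 72223.08
Landed cost = invoice 379604.79 + 72223.08 = 451827.87

Total landed cost: GBP 451827.87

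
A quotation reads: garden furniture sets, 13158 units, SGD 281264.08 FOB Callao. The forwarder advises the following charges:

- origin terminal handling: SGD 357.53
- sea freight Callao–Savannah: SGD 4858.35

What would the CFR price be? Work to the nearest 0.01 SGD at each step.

Not relevant to the conversion: origin terminal — on the seller under both FOB and CFR; already in the FOB price and stays in the CFR price.
From FOB to CFR, the seller additionally bears: freight.
CFR price = 281264.08 + 4858.35 = 286122.43

CFR price: SGD 286122.43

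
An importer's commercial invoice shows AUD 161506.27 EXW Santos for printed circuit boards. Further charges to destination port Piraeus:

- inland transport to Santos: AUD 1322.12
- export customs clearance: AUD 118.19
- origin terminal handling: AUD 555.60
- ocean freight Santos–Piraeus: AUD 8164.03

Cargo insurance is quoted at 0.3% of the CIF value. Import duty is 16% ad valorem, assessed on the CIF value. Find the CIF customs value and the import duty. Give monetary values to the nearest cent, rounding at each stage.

CIF value: AUD 172182.76; import duty: AUD 27549.24

Let C be the CIF value. C = EXW price + pre-shipment costs + freight + 0.3% × C
C − 0.3% × C = 161506.27 + 1322.12 + 118.19 + 555.60 + 8164.03
0.997 × C = 171666.21
C = 171666.21 / 0.997 = 172182.76
Insurance premium = 0.3% × 172182.76 = 516.55
Import duty = 172182.76 × 16% = 27549.24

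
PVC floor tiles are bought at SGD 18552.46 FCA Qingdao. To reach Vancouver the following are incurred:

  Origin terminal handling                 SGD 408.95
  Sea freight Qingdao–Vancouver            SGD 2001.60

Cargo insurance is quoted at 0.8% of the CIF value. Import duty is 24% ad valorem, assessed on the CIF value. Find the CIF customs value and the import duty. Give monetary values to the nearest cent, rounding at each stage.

CIF value: SGD 21132.07; import duty: SGD 5071.70

Let C be the CIF value. C = FCA price + pre-shipment costs + freight + 0.8% × C
C − 0.8% × C = 18552.46 + 408.95 + 2001.60
0.992 × C = 20963.01
C = 20963.01 / 0.992 = 21132.07
Insurance premium = 0.8% × 21132.07 = 169.06
Import duty = 21132.07 × 24% = 5071.70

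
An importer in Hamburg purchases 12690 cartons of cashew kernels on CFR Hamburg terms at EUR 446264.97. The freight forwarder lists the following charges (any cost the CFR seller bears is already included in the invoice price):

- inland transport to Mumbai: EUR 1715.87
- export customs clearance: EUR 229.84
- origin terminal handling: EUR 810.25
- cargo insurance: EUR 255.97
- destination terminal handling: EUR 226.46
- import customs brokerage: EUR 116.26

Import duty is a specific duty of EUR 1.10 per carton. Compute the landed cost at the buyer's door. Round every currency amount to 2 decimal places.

CFR: the seller pays costs through ocean freight to the destination port, but not insurance.
Already in the invoice (seller's account under CFR): inland to port, export clearance, origin terminal — exclude.
CIF value = CFR price + insurance = 446264.97 + 255.97 = 446520.94
Import duty = 12690 × 1.10 = 13959.00
Buyer bears: insurance 255.97 + destination terminal 226.46 + brokerage 116.26 + duty 13959.00 = 14557.69
Landed cost = invoice 446264.97 + 14557.69 = 460822.66

Total landed cost: EUR 460822.66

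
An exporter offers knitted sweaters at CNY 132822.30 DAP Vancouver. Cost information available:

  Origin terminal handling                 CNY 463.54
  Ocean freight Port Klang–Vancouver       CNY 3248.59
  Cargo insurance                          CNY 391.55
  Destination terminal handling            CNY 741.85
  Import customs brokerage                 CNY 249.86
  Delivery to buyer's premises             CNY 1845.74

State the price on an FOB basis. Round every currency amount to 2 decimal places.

FOB price: CNY 126594.57

Not relevant to the conversion: origin terminal — on the seller under both DAP and FOB; already in the DAP price and stays in the FOB price. brokerage — on the buyer under both terms; not part of either seller's price.
From DAP to FOB, the seller no longer bears: freight, insurance, destination terminal, delivery.
FOB price = 132822.30 − 3248.59 − 391.55 − 741.85 − 1845.74 = 126594.57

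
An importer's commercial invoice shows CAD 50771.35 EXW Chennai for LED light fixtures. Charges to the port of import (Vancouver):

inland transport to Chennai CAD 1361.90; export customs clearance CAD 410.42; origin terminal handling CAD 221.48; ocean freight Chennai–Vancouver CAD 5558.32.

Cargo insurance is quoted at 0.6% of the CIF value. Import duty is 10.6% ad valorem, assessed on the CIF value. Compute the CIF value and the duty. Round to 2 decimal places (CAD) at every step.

CIF value: CAD 58675.52; import duty: CAD 6219.61

Let C be the CIF value. C = EXW price + pre-shipment costs + freight + 0.6% × C
C − 0.6% × C = 50771.35 + 1361.90 + 410.42 + 221.48 + 5558.32
0.994 × C = 58323.47
C = 58323.47 / 0.994 = 58675.52
Insurance premium = 0.6% × 58675.52 = 352.05
Import duty = 58675.52 × 10.6% = 6219.61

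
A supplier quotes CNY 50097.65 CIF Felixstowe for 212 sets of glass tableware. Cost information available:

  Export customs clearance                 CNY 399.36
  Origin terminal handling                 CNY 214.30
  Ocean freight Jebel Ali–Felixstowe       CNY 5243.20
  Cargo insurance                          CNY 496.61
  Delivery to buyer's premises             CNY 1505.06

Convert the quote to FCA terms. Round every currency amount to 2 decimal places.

FCA price: CNY 44143.54

Not relevant to the conversion: export clearance — on the seller under both CIF and FCA; already in the CIF price and stays in the FCA price. delivery — on the buyer under both terms; not part of either seller's price.
From CIF to FCA, the seller no longer bears: origin terminal, freight, insurance.
FCA price = 50097.65 − 214.30 − 5243.20 − 496.61 = 44143.54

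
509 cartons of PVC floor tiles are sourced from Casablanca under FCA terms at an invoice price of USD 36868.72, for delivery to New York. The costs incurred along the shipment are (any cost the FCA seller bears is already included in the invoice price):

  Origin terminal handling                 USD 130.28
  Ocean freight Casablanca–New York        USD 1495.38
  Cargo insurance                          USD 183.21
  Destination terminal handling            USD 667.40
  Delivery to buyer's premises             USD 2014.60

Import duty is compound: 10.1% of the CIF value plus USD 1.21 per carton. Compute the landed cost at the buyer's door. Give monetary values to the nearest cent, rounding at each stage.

Total landed cost: USD 45881.92

FCA: the seller delivers export-cleared goods to the carrier; the buyer bears costs from that point.
CIF value = FCA price + origin terminal + freight + insurance = 36868.72 + 130.28 + 1495.38 + 183.21 = 38677.59
Ad valorem component: 38677.59 × 10.1% = 3906.44
Specific component: 509 × 1.21 = 615.89
Import duty = 3906.44 + 615.89 = 4522.33
Buyer bears: origin terminal 130.28 + freight 1495.38 + insurance 183.21 + destination terminal 667.40 + delivery 2014.60 + duty 4522.33 = 9013.20
Landed cost = invoice 36868.72 + 9013.20 = 45881.92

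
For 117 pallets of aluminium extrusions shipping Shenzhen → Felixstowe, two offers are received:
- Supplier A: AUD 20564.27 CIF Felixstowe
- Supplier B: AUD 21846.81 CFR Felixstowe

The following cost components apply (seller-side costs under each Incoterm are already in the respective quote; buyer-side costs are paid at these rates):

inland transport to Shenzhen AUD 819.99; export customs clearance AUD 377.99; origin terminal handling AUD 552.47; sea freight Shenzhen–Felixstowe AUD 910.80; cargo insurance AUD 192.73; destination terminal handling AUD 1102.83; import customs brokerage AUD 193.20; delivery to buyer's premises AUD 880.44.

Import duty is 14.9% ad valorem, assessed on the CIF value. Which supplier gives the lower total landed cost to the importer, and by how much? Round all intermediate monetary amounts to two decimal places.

Supplier A is cheaper by AUD 1695.08

Supplier A (CIF):
The CIF price already equals the CIF value: 20564.27
Import duty = 20564.27 × 14.9% = 3064.08
Buyer bears (A): 1102.83 + 193.20 + 880.44 = 2176.47
Landed cost (A) = invoice 20564.27 + 2176.47 + duty 3064.08 = 25804.82
Supplier B (CFR):
CIF value = CFR price + insurance = 21846.81 + 192.73 = 22039.54
Import duty = 22039.54 × 14.9% = 3283.89
Buyer bears (B): 192.73 + 1102.83 + 193.20 + 880.44 = 2369.20
Landed cost (B) = invoice 21846.81 + 2369.20 + duty 3283.89 = 27499.90
Difference = |25804.82 − 27499.90| = 1695.08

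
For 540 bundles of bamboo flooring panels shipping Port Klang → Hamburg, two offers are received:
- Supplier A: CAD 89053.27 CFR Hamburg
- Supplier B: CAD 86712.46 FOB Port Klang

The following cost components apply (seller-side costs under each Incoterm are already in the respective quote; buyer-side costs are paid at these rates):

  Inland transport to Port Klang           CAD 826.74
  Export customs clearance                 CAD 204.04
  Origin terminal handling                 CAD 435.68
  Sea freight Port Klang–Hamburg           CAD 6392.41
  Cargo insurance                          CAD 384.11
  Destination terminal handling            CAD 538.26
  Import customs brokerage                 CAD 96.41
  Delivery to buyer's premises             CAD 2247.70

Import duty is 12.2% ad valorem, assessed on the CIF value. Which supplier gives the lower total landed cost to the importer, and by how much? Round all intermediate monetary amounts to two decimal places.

Supplier A (CFR):
CIF value = CFR price + insurance = 89053.27 + 384.11 = 89437.38
Import duty = 89437.38 × 12.2% = 10911.36
Buyer bears (A): 384.11 + 538.26 + 96.41 + 2247.70 = 3266.48
Landed cost (A) = invoice 89053.27 + 3266.48 + duty 10911.36 = 103231.11
Supplier B (FOB):
CIF value = FOB price + freight + insurance = 86712.46 + 6392.41 + 384.11 = 93488.98
Import duty = 93488.98 × 12.2% = 11405.66
Buyer bears (B): 6392.41 + 384.11 + 538.26 + 96.41 + 2247.70 = 9658.89
Landed cost (B) = invoice 86712.46 + 9658.89 + duty 11405.66 = 107777.01
Difference = |103231.11 − 107777.01| = 4545.90

Supplier A is cheaper by CAD 4545.90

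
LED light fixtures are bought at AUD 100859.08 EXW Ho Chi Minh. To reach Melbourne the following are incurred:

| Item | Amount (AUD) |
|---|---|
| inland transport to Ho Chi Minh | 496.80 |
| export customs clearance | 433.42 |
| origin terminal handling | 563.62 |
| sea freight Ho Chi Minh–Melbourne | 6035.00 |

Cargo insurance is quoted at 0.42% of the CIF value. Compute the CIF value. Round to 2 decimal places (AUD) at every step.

Let C be the CIF value. C = EXW price + pre-shipment costs + freight + 0.42% × C
C − 0.42% × C = 100859.08 + 496.80 + 433.42 + 563.62 + 6035.00
0.9958 × C = 108387.92
C = 108387.92 / 0.9958 = 108845.07
Insurance premium = 0.42% × 108845.07 = 457.15

CIF value: AUD 108845.07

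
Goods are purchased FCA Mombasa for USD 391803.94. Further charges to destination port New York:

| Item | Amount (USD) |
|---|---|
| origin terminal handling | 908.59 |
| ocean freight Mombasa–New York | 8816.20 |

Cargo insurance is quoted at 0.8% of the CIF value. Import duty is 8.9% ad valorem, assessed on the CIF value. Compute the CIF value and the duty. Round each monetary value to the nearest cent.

Let C be the CIF value. C = FCA price + pre-shipment costs + freight + 0.8% × C
C − 0.8% × C = 391803.94 + 908.59 + 8816.20
0.992 × C = 401528.73
C = 401528.73 / 0.992 = 404766.86
Insurance premium = 0.8% × 404766.86 = 3238.13
Import duty = 404766.86 × 8.9% = 36024.25

CIF value: USD 404766.86; import duty: USD 36024.25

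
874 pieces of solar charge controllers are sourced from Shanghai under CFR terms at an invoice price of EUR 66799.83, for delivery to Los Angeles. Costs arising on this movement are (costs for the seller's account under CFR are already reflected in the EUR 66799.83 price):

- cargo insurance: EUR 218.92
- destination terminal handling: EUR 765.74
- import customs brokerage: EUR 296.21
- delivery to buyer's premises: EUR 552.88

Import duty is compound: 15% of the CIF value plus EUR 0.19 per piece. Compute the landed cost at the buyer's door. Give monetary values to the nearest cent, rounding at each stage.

Total landed cost: EUR 78852.45

CFR: the seller pays costs through ocean freight to the destination port, but not insurance.
CIF value = CFR price + insurance = 66799.83 + 218.92 = 67018.75
Ad valorem component: 67018.75 × 15% = 10052.81
Specific component: 874 × 0.19 = 166.06
Import duty = 10052.81 + 166.06 = 10218.87
Buyer bears: insurance 218.92 + destination terminal 765.74 + brokerage 296.21 + delivery 552.88 + duty 10218.87 = 12052.62
Landed cost = invoice 66799.83 + 12052.62 = 78852.45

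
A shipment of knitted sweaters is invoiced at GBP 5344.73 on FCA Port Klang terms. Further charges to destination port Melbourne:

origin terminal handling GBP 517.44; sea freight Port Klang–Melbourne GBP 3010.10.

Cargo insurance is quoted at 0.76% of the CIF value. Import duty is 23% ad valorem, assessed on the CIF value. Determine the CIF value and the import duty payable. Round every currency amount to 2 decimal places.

CIF value: GBP 8940.22; import duty: GBP 2056.25

Let C be the CIF value. C = FCA price + pre-shipment costs + freight + 0.76% × C
C − 0.76% × C = 5344.73 + 517.44 + 3010.10
0.9924 × C = 8872.27
C = 8872.27 / 0.9924 = 8940.22
Insurance premium = 0.76% × 8940.22 = 67.95
Import duty = 8940.22 × 23% = 2056.25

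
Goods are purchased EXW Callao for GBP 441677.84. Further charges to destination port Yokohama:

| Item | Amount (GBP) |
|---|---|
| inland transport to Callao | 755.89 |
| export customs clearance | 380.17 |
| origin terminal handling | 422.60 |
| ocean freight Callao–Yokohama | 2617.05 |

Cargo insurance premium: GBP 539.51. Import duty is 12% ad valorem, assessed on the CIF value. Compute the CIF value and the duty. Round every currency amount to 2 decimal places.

CIF = EXW price + pre-shipment costs + freight + insurance
CIF = 441677.84 + 755.89 + 380.17 + 422.60 + 2617.05 + 539.51 = 446393.06
Import duty = 446393.06 × 12% = 53567.17

CIF value: GBP 446393.06; import duty: GBP 53567.17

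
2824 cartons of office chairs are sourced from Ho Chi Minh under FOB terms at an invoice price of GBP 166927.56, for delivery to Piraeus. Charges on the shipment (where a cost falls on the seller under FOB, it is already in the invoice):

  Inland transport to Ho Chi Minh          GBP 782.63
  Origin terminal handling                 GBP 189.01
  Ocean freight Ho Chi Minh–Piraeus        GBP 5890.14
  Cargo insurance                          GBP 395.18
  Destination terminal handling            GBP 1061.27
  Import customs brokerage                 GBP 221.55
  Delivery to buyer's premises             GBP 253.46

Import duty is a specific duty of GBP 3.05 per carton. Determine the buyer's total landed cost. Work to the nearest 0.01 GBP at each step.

Total landed cost: GBP 183362.36

FOB: the seller bears costs until goods are on board at the origin port; the buyer bears freight, insurance and all costs thereafter.
Already in the invoice (seller's account under FOB): inland to port, origin terminal — exclude.
CIF value = FOB price + freight + insurance = 166927.56 + 5890.14 + 395.18 = 173212.88
Import duty = 2824 × 3.05 = 8613.20
Buyer bears: freight 5890.14 + insurance 395.18 + destination terminal 1061.27 + brokerage 221.55 + delivery 253.46 + duty 8613.20 = 16434.80
Landed cost = invoice 166927.56 + 16434.80 = 183362.36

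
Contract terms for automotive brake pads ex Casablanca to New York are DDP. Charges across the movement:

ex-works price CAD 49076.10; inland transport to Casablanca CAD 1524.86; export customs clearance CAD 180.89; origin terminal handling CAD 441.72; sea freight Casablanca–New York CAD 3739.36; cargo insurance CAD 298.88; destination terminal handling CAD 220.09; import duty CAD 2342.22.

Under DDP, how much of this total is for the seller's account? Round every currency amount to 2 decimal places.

DDP: the seller bears all costs including import duty.
Seller's account: goods 49076.10 + inland to port 1524.86 + export clearance 180.89 + origin terminal 441.72 + freight 3739.36 + insurance 298.88 + destination terminal 220.09 + duty 2342.22 = 57824.12
Buyer's account: 0.00

Seller's account: CAD 57824.12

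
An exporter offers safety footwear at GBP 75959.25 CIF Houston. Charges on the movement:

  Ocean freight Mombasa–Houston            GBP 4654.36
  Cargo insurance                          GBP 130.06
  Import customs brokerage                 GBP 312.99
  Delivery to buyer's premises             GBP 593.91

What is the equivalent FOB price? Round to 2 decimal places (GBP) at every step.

FOB price: GBP 71174.83

Not relevant to the conversion: brokerage, delivery — on the buyer under both terms; not part of either seller's price.
From CIF to FOB, the seller no longer bears: freight, insurance.
FOB price = 75959.25 − 4654.36 − 130.06 = 71174.83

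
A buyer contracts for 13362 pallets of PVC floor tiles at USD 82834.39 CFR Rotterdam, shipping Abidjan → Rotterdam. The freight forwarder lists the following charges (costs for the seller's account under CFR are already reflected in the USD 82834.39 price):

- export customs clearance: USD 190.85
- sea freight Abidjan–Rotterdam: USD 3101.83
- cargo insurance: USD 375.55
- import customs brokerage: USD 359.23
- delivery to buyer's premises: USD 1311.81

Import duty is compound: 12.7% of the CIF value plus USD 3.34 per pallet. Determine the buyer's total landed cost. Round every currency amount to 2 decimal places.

Total landed cost: USD 140077.72

CFR: the seller pays costs through ocean freight to the destination port, but not insurance.
Already in the invoice (seller's account under CFR): export clearance, freight — exclude.
CIF value = CFR price + insurance = 82834.39 + 375.55 = 83209.94
Ad valorem component: 83209.94 × 12.7% = 10567.66
Specific component: 13362 × 3.34 = 44629.08
Import duty = 10567.66 + 44629.08 = 55196.74
Buyer bears: insurance 375.55 + brokerage 359.23 + delivery 1311.81 + duty 55196.74 = 57243.33
Landed cost = invoice 82834.39 + 57243.33 = 140077.72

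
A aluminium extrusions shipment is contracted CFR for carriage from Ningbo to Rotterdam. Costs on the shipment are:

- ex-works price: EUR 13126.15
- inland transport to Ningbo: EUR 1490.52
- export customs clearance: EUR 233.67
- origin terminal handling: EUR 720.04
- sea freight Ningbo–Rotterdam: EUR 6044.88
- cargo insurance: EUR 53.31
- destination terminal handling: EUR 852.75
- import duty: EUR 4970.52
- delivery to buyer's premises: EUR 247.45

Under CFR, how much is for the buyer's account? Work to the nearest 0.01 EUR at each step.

Buyer's account: EUR 6124.03

CFR: the seller pays costs through ocean freight to the destination port, but not insurance.
Seller's account: goods 13126.15 + inland to port 1490.52 + export clearance 233.67 + origin terminal 720.04 + freight 6044.88 = 21615.26
Buyer's account: insurance 53.31 + destination terminal 852.75 + duty 4970.52 + delivery 247.45 = 6124.03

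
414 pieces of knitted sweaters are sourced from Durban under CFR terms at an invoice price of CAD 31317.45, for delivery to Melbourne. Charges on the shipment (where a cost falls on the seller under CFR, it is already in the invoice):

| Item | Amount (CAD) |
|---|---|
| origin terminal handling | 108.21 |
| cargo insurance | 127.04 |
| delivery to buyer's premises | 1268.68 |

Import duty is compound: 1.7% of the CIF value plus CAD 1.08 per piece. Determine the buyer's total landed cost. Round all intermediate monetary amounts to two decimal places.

Total landed cost: CAD 33694.85

CFR: the seller pays costs through ocean freight to the destination port, but not insurance.
Already in the invoice (seller's account under CFR): origin terminal — exclude.
CIF value = CFR price + insurance = 31317.45 + 127.04 = 31444.49
Ad valorem component: 31444.49 × 1.7% = 534.56
Specific component: 414 × 1.08 = 447.12
Import duty = 534.56 + 447.12 = 981.68
Buyer bears: insurance 127.04 + delivery 1268.68 + duty 981.68 = 2377.40
Landed cost = invoice 31317.45 + 2377.40 = 33694.85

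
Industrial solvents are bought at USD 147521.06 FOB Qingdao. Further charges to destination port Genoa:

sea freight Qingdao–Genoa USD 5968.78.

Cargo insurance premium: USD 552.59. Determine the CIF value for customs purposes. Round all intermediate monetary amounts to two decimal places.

CIF = FOB price + freight + insurance
CIF = 147521.06 + 5968.78 + 552.59 = 154042.43

CIF value: USD 154042.43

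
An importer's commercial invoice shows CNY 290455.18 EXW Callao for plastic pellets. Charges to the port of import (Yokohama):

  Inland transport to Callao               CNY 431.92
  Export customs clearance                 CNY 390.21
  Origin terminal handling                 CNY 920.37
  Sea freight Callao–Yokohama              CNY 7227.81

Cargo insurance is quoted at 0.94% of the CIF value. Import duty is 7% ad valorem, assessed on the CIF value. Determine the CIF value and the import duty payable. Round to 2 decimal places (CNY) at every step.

Let C be the CIF value. C = EXW price + pre-shipment costs + freight + 0.94% × C
C − 0.94% × C = 290455.18 + 431.92 + 390.21 + 920.37 + 7227.81
0.9906 × C = 299425.49
C = 299425.49 / 0.9906 = 302266.80
Insurance premium = 0.94% × 302266.80 = 2841.31
Import duty = 302266.80 × 7% = 21158.68

CIF value: CNY 302266.80; import duty: CNY 21158.68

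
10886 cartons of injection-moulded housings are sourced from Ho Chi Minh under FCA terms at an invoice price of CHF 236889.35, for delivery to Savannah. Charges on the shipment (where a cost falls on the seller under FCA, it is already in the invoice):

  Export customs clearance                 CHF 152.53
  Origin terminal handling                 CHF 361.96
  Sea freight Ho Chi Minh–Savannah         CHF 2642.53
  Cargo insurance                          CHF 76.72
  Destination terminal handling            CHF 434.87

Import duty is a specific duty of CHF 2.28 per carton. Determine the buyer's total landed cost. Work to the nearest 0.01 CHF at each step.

Total landed cost: CHF 265225.51

FCA: the seller delivers export-cleared goods to the carrier; the buyer bears costs from that point.
Already in the invoice (seller's account under FCA): export clearance — exclude.
CIF value = FCA price + origin terminal + freight + insurance = 236889.35 + 361.96 + 2642.53 + 76.72 = 239970.56
Import duty = 10886 × 2.28 = 24820.08
Buyer bears: origin terminal 361.96 + freight 2642.53 + insurance 76.72 + destination terminal 434.87 + duty 24820.08 = 28336.16
Landed cost = invoice 236889.35 + 28336.16 = 265225.51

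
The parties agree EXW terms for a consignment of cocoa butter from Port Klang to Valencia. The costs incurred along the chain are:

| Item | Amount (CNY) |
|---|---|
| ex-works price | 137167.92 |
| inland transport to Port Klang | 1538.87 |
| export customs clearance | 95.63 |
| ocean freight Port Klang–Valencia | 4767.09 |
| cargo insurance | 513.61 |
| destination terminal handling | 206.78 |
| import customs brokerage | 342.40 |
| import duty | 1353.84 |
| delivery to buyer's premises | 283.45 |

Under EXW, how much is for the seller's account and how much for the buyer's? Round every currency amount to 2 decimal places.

EXW: the seller makes goods available at their premises; the buyer bears all onward costs.
Seller's account: goods 137167.92 = 137167.92
Buyer's account: inland to port 1538.87 + export clearance 95.63 + freight 4767.09 + insurance 513.61 + destination terminal 206.78 + brokerage 342.40 + duty 1353.84 + delivery 283.45 = 9101.67

Seller: CNY 137167.92; buyer: CNY 9101.67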